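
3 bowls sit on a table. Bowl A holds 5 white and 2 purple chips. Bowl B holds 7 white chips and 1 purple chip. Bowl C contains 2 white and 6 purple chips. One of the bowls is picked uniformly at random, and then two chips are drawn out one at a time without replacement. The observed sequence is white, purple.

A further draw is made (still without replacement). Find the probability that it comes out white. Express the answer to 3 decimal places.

The likelihood of the observed sequence under each hypothesis: P(data | bowl A) = (5/7)(2/6) = 5/21; P(data | bowl B) = (7/8)(1/7) = 1/8; P(data | bowl C) = (2/8)(6/7) = 3/14.
Weighting by the prior gives 1/3 · 5/21 = 5/63, 1/3 · 1/8 = 1/24, 1/3 · 3/14 = 1/14; these sum to 97/504.
Dividing through by the total gives posterior P(bowl A | data) = 40/97, P(bowl B | data) = 21/97, P(bowl C | data) = 36/97.
Averaging over the posterior, P(white next | data) = (4/5)(40/97) + (1)(21/97) + (1/6)(36/97) = 59/97.

0.608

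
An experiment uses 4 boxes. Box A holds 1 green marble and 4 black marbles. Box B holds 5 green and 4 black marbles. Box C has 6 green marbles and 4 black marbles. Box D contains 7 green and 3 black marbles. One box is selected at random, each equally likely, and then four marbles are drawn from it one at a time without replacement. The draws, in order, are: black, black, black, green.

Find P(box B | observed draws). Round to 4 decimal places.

For each hypothesis, P(data | H) works out to: P(data | box A) = (4/5)(3/4)(2/3)(1/2) = 0.2; P(data | box B) = (4/9)(3/8)(2/7)(5/6) = 0.039683; P(data | box C) = (4/10)(3/9)(2/8)(6/7) = 0.028571; P(data | box D) = (3/10)(2/9)(1/8)(7/7) = 0.0083333.
The prior-weighted likelihoods are 1/4 · 0.2 = 0.05, 1/4 · 0.039683 = 0.0099206, 1/4 · 0.028571 = 0.0071429, 1/4 · 0.0083333 = 0.0020833; with total 0.069147.
Hence P(box B | data) = (0.0099206) / (0.069147) = 0.14347.

0.1435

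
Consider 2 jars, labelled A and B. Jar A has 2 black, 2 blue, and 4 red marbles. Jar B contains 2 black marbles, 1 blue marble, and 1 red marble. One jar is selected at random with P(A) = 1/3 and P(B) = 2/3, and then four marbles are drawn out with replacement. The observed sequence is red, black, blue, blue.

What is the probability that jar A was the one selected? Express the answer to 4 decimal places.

Compute the likelihood of the observed sequence for each case: P(data | jar A) = (4/8)(2/8)(2/8)(2/8) = 1/128; P(data | jar B) = (1/4)(2/4)(1/4)(1/4) = 1/128.
Weighting by the prior gives 1/3 · 1/128 = 1/384, 2/3 · 1/128 = 1/192; summing to 1/128.
By Bayes' rule, P(jar A | data) = (1/384) / (1/128) = 1/3.

0.3333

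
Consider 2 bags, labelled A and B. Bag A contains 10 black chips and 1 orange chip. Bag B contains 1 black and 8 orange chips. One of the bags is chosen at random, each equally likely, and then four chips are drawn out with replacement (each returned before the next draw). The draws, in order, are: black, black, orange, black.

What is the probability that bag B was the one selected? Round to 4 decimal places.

0.0175

The likelihood of the observed sequence under each hypothesis: P(data | bag A) = (10/11)(10/11)(1/11)(10/11) = 0.068301; P(data | bag B) = (1/9)(1/9)(8/9)(1/9) = 0.0012193.
Weighting by the prior gives 1/2 · 0.068301 = 0.034151, 1/2 · 0.0012193 = 0.00060966; these sum to 0.03476.
By Bayes' rule, P(bag B | data) = (0.00060966) / (0.03476) = 0.017539.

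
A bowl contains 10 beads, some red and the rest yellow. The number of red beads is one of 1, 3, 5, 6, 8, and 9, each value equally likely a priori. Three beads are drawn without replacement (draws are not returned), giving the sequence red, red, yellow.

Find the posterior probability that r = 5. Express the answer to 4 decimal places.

0.2242

Compute the likelihood of the observed sequence for each case: P(data | r = 1) = (1/10)(0/9) = 0; P(data | r = 3) = (3/10)(2/9)(7/8) = 0.058333; P(data | r = 5) = (5/10)(4/9)(5/8) = 0.13889; P(data | r = 6) = (6/10)(5/9)(4/8) = 0.16667; P(data | r = 8) = (8/10)(7/9)(2/8) = 0.15556; P(data | r = 9) = (9/10)(8/9)(1/8) = 0.1.
Multiplying each by its prior: 1/6 · 0 = 0, 1/6 · 0.058333 = 0.0097222, 1/6 · 0.13889 = 0.023148, 1/6 · 0.16667 = 0.027778, 1/6 · 0.15556 = 0.025926, 1/6 · 0.1 = 0.016667; these sum to 0.10324.
Therefore the posterior P(r = 5 | data) = (0.023148) / (0.10324) = 0.22422.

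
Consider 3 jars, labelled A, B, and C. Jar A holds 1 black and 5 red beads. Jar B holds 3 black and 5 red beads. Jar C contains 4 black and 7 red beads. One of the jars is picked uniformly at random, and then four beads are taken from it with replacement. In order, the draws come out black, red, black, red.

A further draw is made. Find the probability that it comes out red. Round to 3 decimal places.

Compute the likelihood of the observed sequence for each case: P(data | jar A) = (1/6)(5/6)(1/6)(5/6) = 0.01929; P(data | jar B) = (3/8)(5/8)(3/8)(5/8) = 0.054932; P(data | jar C) = (4/11)(7/11)(4/11)(7/11) = 0.053548.
The prior-weighted likelihoods are 1/3 · 0.01929 = 0.00643, 1/3 · 0.054932 = 0.018311, 1/3 · 0.053548 = 0.017849; summing to 0.04259.
Dividing through by the total gives posterior P(jar A | data) = 0.15098, P(jar B | data) = 0.42993, P(jar C | data) = 0.4191.
The predictive probability is P(red next | data) = (5/6)(0.15098) + (5/8)(0.42993) + (7/11)(0.4191) = 0.66122.

0.661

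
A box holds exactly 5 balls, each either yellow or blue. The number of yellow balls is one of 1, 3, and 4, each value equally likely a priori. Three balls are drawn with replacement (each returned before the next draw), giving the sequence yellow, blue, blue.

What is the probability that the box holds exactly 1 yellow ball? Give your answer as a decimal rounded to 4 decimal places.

0.5000

Under each hypothesis, the probability of the observed sequence is: P(data | r = 1) = (1/5)(4/5)(4/5) = 16/125; P(data | r = 3) = (3/5)(2/5)(2/5) = 12/125; P(data | r = 4) = (4/5)(1/5)(1/5) = 4/125.
Weighting by the prior gives 1/3 · 16/125 = 16/375, 1/3 · 12/125 = 4/125, 1/3 · 4/125 = 4/375; these sum to 32/375.
So P(r = 1 | data) = (16/375) / (32/375) = 1/2.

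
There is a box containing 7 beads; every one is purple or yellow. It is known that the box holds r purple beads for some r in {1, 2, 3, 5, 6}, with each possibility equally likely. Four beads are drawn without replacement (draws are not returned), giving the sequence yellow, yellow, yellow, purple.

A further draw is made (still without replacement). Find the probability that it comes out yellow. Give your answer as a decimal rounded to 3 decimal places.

0.718

The likelihood of the observed sequence under each hypothesis: P(data | r = 1) = (6/7)(5/6)(4/5)(1/4) = 1/7; P(data | r = 2) = (5/7)(4/6)(3/5)(2/4) = 1/7; P(data | r = 3) = (4/7)(3/6)(2/5)(3/4) = 3/35; P(data | r = 5) = (2/7)(1/6)(0/5) = 0; P(data | r = 6) = (1/7)(0/6) = 0.
The prior-weighted likelihoods are 1/5 · 1/7 = 1/35, 1/5 · 1/7 = 1/35, 1/5 · 3/35 = 3/175, 1/5 · 0 = 0, 1/5 · 0 = 0; summing to 13/175.
The posterior is then P(r = 1 | data) = 5/13, P(r = 2 | data) = 5/13, P(r = 3 | data) = 3/13, P(r = 5 | data) = 0, P(r = 6 | data) = 0.
The predictive probability is P(yellow next | data) = (1)(5/13) + (2/3)(5/13) + (1/3)(3/13) = 28/39.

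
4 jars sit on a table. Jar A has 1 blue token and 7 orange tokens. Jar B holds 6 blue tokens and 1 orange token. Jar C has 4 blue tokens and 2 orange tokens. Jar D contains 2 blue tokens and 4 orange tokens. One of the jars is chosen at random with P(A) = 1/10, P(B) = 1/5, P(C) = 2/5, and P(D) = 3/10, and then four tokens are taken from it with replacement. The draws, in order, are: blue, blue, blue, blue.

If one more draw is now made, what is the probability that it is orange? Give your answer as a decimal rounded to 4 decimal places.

For each hypothesis, P(data | H) works out to: P(data | jar A) = (1/8)(1/8)(1/8)(1/8) = 0.00024414; P(data | jar B) = (6/7)(6/7)(6/7)(6/7) = 0.53978; P(data | jar C) = (4/6)(4/6)(4/6)(4/6) = 0.19753; P(data | jar D) = (2/6)(2/6)(2/6)(2/6) = 0.012346.
The prior-weighted likelihoods are 1/10 · 0.00024414 = 2.4414e-05, 1/5 · 0.53978 = 0.10796, 2/5 · 0.19753 = 0.079012, 3/10 · 0.012346 = 0.0037037; these sum to 0.1907.
The posterior is then P(jar A | data) = 0.00012803, P(jar B | data) = 0.56611, P(jar C | data) = 0.41434, P(jar D | data) = 0.019422.
Averaging over the posterior, P(orange next | data) = (7/8)(0.00012803) + (1/7)(0.56611) + (1/3)(0.41434) + (2/3)(0.019422) = 0.23205.

0.2320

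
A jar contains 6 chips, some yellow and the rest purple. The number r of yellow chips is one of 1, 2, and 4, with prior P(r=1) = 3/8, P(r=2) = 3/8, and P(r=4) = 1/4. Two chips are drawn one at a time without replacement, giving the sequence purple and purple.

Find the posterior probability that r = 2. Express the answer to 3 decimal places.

Under each hypothesis, the probability of the observed sequence is: P(data | r = 1) = (5/6)(4/5) = 2/3; P(data | r = 2) = (4/6)(3/5) = 2/5; P(data | r = 4) = (2/6)(1/5) = 1/15.
Weighting by the prior gives 3/8 · 2/3 = 1/4, 3/8 · 2/5 = 3/20, 1/4 · 1/15 = 1/60; summing to 5/12.
Therefore the posterior P(r = 2 | data) = (3/20) / (5/12) = 9/25.

0.360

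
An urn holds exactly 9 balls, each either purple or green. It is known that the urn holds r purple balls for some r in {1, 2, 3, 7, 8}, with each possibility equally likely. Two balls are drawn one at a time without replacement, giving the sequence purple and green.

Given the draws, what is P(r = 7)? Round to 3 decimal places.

For each hypothesis, P(data | H) works out to: P(data | r = 1) = (1/9)(8/8) = 1/9; P(data | r = 2) = (2/9)(7/8) = 7/36; P(data | r = 3) = (3/9)(6/8) = 1/4; P(data | r = 7) = (7/9)(2/8) = 7/36; P(data | r = 8) = (8/9)(1/8) = 1/9.
Weighting by the prior gives 1/5 · 1/9 = 1/45, 1/5 · 7/36 = 7/180, 1/5 · 1/4 = 1/20, 1/5 · 7/36 = 7/180, 1/5 · 1/9 = 1/45; with total 31/180.
By Bayes' rule, P(r = 7 | data) = (7/180) / (31/180) = 7/31.

0.226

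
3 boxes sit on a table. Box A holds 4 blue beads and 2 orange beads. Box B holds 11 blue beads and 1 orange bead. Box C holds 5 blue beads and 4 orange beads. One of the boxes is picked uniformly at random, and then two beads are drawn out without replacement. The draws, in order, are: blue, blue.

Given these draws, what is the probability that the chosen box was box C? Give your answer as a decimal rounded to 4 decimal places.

0.1838

For each hypothesis, P(data | H) works out to: P(data | box A) = (4/6)(3/5) = 2/5; P(data | box B) = (11/12)(10/11) = 5/6; P(data | box C) = (5/9)(4/8) = 5/18.
Weighting by the prior gives 1/3 · 2/5 = 2/15, 1/3 · 5/6 = 5/18, 1/3 · 5/18 = 5/54; these sum to 68/135.
By Bayes' rule, P(box C | data) = (5/54) / (68/135) = 25/136.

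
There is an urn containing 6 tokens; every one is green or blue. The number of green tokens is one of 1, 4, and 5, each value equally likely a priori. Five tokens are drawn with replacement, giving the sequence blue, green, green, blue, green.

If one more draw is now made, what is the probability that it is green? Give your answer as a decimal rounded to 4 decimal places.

0.6872

The likelihood of the observed sequence under each hypothesis: P(data | r = 1) = (5/6)(1/6)(1/6)(5/6)(1/6) = 0.003215; P(data | r = 4) = (2/6)(4/6)(4/6)(2/6)(4/6) = 0.032922; P(data | r = 5) = (1/6)(5/6)(5/6)(1/6)(5/6) = 0.016075.
The prior-weighted likelihoods are 1/3 · 0.003215 = 0.0010717, 1/3 · 0.032922 = 0.010974, 1/3 · 0.016075 = 0.0053584; summing to 0.017404.
Dividing through by the total gives posterior P(r = 1 | data) = 0.061576, P(r = 4 | data) = 0.63054, P(r = 5 | data) = 0.30788.
So P(green next | data) = Σ P(green next | H) P(H | data) = (1/6)(0.061576) + (2/3)(0.63054) + (5/6)(0.30788) = 0.68719.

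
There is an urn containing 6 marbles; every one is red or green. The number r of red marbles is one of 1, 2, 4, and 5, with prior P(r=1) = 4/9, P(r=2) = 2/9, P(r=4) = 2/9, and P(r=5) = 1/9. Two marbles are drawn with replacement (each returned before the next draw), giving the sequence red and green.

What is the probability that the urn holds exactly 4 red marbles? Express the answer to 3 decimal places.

0.281

Compute the likelihood of the observed sequence for each case: P(data | r = 1) = (1/6)(5/6) = 5/36; P(data | r = 2) = (2/6)(4/6) = 2/9; P(data | r = 4) = (4/6)(2/6) = 2/9; P(data | r = 5) = (5/6)(1/6) = 5/36.
Weighting by the prior gives 4/9 · 5/36 = 5/81, 2/9 · 2/9 = 4/81, 2/9 · 2/9 = 4/81, 1/9 · 5/36 = 5/324; with total 19/108.
Therefore the posterior P(r = 4 | data) = (4/81) / (19/108) = 16/57.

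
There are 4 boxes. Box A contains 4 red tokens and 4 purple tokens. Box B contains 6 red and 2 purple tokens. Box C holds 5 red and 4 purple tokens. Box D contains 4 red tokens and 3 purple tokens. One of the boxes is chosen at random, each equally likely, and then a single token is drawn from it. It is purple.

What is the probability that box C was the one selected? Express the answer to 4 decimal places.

0.2738

Compute the likelihood of this draw for each case: P(data | box A) = (4/8) = 0.5; P(data | box B) = (2/8) = 0.25; P(data | box C) = (4/9) = 0.44444; P(data | box D) = (3/7) = 0.42857.
Weighting by the prior gives 1/4 · 0.5 = 0.125, 1/4 · 0.25 = 0.0625, 1/4 · 0.44444 = 0.11111, 1/4 · 0.42857 = 0.10714; summing to 0.40575.
Hence P(box C | data) = (0.11111) / (0.40575) = 0.27384.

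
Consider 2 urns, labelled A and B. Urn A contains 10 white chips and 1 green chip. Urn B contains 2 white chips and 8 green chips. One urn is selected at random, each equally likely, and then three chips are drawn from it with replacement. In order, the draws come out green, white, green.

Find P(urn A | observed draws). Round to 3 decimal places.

The likelihood of the observed sequence under each hypothesis: P(data | urn A) = (1/11)(10/11)(1/11) = 0.0075131; P(data | urn B) = (8/10)(2/10)(8/10) = 0.128.
Weighting by the prior gives 1/2 · 0.0075131 = 0.0037566, 1/2 · 0.128 = 0.064; these sum to 0.067757.
So P(urn A | data) = (0.0037566) / (0.067757) = 0.055442.

0.055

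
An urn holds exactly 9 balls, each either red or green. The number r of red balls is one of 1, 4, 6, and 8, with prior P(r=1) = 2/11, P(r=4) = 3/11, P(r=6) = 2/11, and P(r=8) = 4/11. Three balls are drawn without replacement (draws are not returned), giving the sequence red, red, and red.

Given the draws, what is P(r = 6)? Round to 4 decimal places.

0.1449

For each hypothesis, P(data | H) works out to: P(data | r = 1) = (1/9)(0/8) = 0; P(data | r = 4) = (4/9)(3/8)(2/7) = 1/21; P(data | r = 6) = (6/9)(5/8)(4/7) = 5/21; P(data | r = 8) = (8/9)(7/8)(6/7) = 2/3.
Multiplying each by its prior: 2/11 · 0 = 0, 3/11 · 1/21 = 1/77, 2/11 · 5/21 = 10/231, 4/11 · 2/3 = 8/33; summing to 23/77.
By Bayes' rule, P(r = 6 | data) = (10/231) / (23/77) = 10/69.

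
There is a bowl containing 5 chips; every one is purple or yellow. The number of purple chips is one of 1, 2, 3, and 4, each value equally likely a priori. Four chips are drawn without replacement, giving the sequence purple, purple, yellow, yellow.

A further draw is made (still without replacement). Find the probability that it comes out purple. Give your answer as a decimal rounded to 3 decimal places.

For each hypothesis, P(data | H) works out to: P(data | r = 1) = (1/5)(0/4) = 0; P(data | r = 2) = (2/5)(1/4)(3/3)(2/2) = 1/10; P(data | r = 3) = (3/5)(2/4)(2/3)(1/2) = 1/10; P(data | r = 4) = (4/5)(3/4)(1/3)(0/2) = 0.
Multiplying each by its prior: 1/4 · 0 = 0, 1/4 · 1/10 = 1/40, 1/4 · 1/10 = 1/40, 1/4 · 0 = 0; with total 1/20.
Dividing through by the total gives posterior P(r = 1 | data) = 0, P(r = 2 | data) = 1/2, P(r = 3 | data) = 1/2, P(r = 4 | data) = 0.
So P(purple next | data) = Σ P(purple next | H) P(H | data) = (0)(1/2) + (1)(1/2) = 1/2.

0.500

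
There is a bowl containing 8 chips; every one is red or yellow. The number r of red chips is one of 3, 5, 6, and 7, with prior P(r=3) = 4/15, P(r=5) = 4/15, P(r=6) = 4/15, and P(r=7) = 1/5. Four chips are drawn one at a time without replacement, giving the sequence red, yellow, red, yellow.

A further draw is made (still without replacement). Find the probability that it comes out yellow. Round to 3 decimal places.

Compute the likelihood of the observed sequence for each case: P(data | r = 3) = (3/8)(5/7)(2/6)(4/5) = 1/14; P(data | r = 5) = (5/8)(3/7)(4/6)(2/5) = 1/14; P(data | r = 6) = (6/8)(2/7)(5/6)(1/5) = 1/28; P(data | r = 7) = (7/8)(1/7)(6/6)(0/5) = 0.
Weighting by the prior gives 4/15 · 1/14 = 2/105, 4/15 · 1/14 = 2/105, 4/15 · 1/28 = 1/105, 1/5 · 0 = 0; with total 1/21.
Normalising, the posterior is P(r = 3 | data) = 2/5, P(r = 5 | data) = 2/5, P(r = 6 | data) = 1/5, P(r = 7 | data) = 0.
The predictive probability is P(yellow next | data) = (3/4)(2/5) + (1/4)(2/5) + (0)(1/5) = 2/5.

0.400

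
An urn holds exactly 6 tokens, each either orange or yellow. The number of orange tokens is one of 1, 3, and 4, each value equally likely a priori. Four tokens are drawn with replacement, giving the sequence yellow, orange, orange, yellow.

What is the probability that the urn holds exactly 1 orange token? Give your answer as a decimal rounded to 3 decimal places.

Under each hypothesis, the probability of the observed sequence is: P(data | r = 1) = (5/6)(1/6)(1/6)(5/6) = 0.01929; P(data | r = 3) = (3/6)(3/6)(3/6)(3/6) = 0.0625; P(data | r = 4) = (2/6)(4/6)(4/6)(2/6) = 0.049383.
Multiplying each by its prior: 1/3 · 0.01929 = 0.00643, 1/3 · 0.0625 = 0.020833, 1/3 · 0.049383 = 0.016461; these sum to 0.043724.
Hence P(r = 1 | data) = (0.00643) / (0.043724) = 0.14706.

0.147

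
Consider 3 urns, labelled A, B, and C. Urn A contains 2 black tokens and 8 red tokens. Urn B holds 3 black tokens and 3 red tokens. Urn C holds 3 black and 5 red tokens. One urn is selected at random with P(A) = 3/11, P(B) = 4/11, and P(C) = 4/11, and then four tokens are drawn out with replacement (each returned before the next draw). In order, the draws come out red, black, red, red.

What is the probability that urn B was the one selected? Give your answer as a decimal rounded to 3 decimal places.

0.271

Compute the likelihood of the observed sequence for each case: P(data | urn A) = (8/10)(2/10)(8/10)(8/10) = 0.1024; P(data | urn B) = (3/6)(3/6)(3/6)(3/6) = 0.0625; P(data | urn C) = (5/8)(3/8)(5/8)(5/8) = 0.091553.
Weighting by the prior gives 3/11 · 0.1024 = 0.027927, 4/11 · 0.0625 = 0.022727, 4/11 · 0.091553 = 0.033292; with total 0.083946.
By Bayes' rule, P(urn B | data) = (0.022727) / (0.083946) = 0.27074.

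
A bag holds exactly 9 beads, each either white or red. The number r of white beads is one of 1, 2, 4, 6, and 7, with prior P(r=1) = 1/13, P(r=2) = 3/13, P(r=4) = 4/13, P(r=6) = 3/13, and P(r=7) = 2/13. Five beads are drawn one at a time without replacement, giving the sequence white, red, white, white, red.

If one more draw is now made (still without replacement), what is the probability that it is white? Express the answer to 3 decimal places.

0.598

The likelihood of the observed sequence under each hypothesis: P(data | r = 1) = (1/9)(8/8)(0/7) = 0; P(data | r = 2) = (2/9)(7/8)(1/7)(0/6) = 0; P(data | r = 4) = (4/9)(5/8)(3/7)(2/6)(4/5) = 0.031746; P(data | r = 6) = (6/9)(3/8)(5/7)(4/6)(2/5) = 0.047619; P(data | r = 7) = (7/9)(2/8)(6/7)(5/6)(1/5) = 0.027778.
Weighting by the prior gives 1/13 · 0 = 0, 3/13 · 0 = 0, 4/13 · 0.031746 = 0.009768, 3/13 · 0.047619 = 0.010989, 2/13 · 0.027778 = 0.0042735; these sum to 0.025031.
Normalising, the posterior is P(r = 1 | data) = 0, P(r = 2 | data) = 0, P(r = 4 | data) = 0.39024, P(r = 6 | data) = 0.43902, P(r = 7 | data) = 0.17073.
The predictive probability is P(white next | data) = (1/4)(0.39024) + (3/4)(0.43902) + (1)(0.17073) = 0.59756.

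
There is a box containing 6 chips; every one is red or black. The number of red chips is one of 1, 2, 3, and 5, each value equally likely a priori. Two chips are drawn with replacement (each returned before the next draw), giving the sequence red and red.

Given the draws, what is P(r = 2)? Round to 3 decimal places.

Compute the likelihood of the observed sequence for each case: P(data | r = 1) = (1/6)(1/6) = 1/36; P(data | r = 2) = (2/6)(2/6) = 1/9; P(data | r = 3) = (3/6)(3/6) = 1/4; P(data | r = 5) = (5/6)(5/6) = 25/36.
Weighting by the prior gives 1/4 · 1/36 = 1/144, 1/4 · 1/9 = 1/36, 1/4 · 1/4 = 1/16, 1/4 · 25/36 = 25/144; summing to 13/48.
Therefore the posterior P(r = 2 | data) = (1/36) / (13/48) = 4/39.

0.103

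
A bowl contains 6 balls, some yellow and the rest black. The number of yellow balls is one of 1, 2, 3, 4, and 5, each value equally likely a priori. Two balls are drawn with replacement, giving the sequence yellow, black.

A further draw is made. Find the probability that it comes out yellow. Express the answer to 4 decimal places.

For each hypothesis, P(data | H) works out to: P(data | r = 1) = (1/6)(5/6) = 5/36; P(data | r = 2) = (2/6)(4/6) = 2/9; P(data | r = 3) = (3/6)(3/6) = 1/4; P(data | r = 4) = (4/6)(2/6) = 2/9; P(data | r = 5) = (5/6)(1/6) = 5/36.
Multiplying each by its prior: 1/5 · 5/36 = 1/36, 1/5 · 2/9 = 2/45, 1/5 · 1/4 = 1/20, 1/5 · 2/9 = 2/45, 1/5 · 5/36 = 1/36; summing to 7/36.
Normalising, the posterior is P(r = 1 | data) = 1/7, P(r = 2 | data) = 8/35, P(r = 3 | data) = 9/35, P(r = 4 | data) = 8/35, P(r = 5 | data) = 1/7.
Averaging over the posterior, P(yellow next | data) = (1/6)(1/7) + (1/3)(8/35) + (1/2)(9/35) + (2/3)(8/35) + (5/6)(1/7) = 1/2.

0.5000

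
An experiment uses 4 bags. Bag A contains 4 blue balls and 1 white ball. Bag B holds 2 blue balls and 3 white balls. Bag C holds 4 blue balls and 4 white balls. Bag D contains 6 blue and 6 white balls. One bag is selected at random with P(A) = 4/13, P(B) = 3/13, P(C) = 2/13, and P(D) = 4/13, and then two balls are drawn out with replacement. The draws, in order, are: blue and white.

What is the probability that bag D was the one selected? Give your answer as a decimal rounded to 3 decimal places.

The likelihood of the observed sequence under each hypothesis: P(data | bag A) = (4/5)(1/5) = 4/25; P(data | bag B) = (2/5)(3/5) = 6/25; P(data | bag C) = (4/8)(4/8) = 1/4; P(data | bag D) = (6/12)(6/12) = 1/4.
Multiplying each by its prior: 4/13 · 4/25 = 16/325, 3/13 · 6/25 = 18/325, 2/13 · 1/4 = 1/26, 4/13 · 1/4 = 1/13; with total 11/50.
By Bayes' rule, P(bag D | data) = (1/13) / (11/50) = 50/143.

0.350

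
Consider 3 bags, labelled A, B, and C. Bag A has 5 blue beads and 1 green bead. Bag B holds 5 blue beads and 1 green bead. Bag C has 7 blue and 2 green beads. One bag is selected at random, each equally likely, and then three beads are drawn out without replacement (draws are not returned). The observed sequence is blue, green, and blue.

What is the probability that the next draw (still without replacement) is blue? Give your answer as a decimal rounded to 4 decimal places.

Compute the likelihood of the observed sequence for each case: P(data | bag A) = (5/6)(1/5)(4/4) = 1/6; P(data | bag B) = (5/6)(1/5)(4/4) = 1/6; P(data | bag C) = (7/9)(2/8)(6/7) = 1/6.
Weighting by the prior gives 1/3 · 1/6 = 1/18, 1/3 · 1/6 = 1/18, 1/3 · 1/6 = 1/18; summing to 1/6.
Normalising, the posterior is P(bag A | data) = 1/3, P(bag B | data) = 1/3, P(bag C | data) = 1/3.
Averaging over the posterior, P(blue next | data) = (1)(1/3) + (1)(1/3) + (5/6)(1/3) = 17/18.

0.9444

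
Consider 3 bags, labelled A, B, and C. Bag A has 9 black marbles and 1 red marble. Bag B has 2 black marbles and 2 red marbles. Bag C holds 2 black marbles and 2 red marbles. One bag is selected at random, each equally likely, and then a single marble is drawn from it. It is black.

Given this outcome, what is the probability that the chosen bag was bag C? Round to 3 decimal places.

0.263

For each hypothesis, P(data | H) works out to: P(data | bag A) = (9/10) = 9/10; P(data | bag B) = (2/4) = 1/2; P(data | bag C) = (2/4) = 1/2.
Multiplying each by its prior: 1/3 · 9/10 = 3/10, 1/3 · 1/2 = 1/6, 1/3 · 1/2 = 1/6; summing to 19/30.
So P(bag C | data) = (1/6) / (19/30) = 5/19.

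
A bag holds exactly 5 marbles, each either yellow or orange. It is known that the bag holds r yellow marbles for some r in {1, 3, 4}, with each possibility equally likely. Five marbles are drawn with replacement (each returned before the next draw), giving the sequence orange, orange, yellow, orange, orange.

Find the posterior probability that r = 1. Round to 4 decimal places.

The likelihood of the observed sequence under each hypothesis: P(data | r = 1) = (4/5)(4/5)(1/5)(4/5)(4/5) = 0.08192; P(data | r = 3) = (2/5)(2/5)(3/5)(2/5)(2/5) = 0.01536; P(data | r = 4) = (1/5)(1/5)(4/5)(1/5)(1/5) = 0.00128.
Weighting by the prior gives 1/3 · 0.08192 = 0.027307, 1/3 · 0.01536 = 0.00512, 1/3 · 0.00128 = 0.00042667; summing to 0.032853.
Therefore the posterior P(r = 1 | data) = (0.027307) / (0.032853) = 0.83117.

0.8312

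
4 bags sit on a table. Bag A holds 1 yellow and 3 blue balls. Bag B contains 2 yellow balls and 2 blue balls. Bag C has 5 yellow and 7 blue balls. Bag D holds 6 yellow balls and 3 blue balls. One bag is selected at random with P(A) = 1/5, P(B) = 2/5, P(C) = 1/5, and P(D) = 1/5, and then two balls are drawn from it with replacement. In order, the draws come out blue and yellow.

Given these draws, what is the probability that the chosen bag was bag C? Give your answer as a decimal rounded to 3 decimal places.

For each hypothesis, P(data | H) works out to: P(data | bag A) = (3/4)(1/4) = 3/16; P(data | bag B) = (2/4)(2/4) = 1/4; P(data | bag C) = (7/12)(5/12) = 35/144; P(data | bag D) = (3/9)(6/9) = 2/9.
Weighting by the prior gives 1/5 · 3/16 = 3/80, 2/5 · 1/4 = 1/10, 1/5 · 35/144 = 7/144, 1/5 · 2/9 = 2/45; with total 83/360.
Therefore the posterior P(bag C | data) = (7/144) / (83/360) = 35/166.

0.211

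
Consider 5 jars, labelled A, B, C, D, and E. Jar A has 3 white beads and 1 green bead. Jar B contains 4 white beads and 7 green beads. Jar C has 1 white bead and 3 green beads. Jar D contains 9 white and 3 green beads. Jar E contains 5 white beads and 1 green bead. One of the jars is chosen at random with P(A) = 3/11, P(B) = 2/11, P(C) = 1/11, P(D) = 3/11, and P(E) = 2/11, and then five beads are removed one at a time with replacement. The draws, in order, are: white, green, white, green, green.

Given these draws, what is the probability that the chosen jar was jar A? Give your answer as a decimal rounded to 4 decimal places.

0.1716

Compute the likelihood of the observed sequence for each case: P(data | jar A) = (3/4)(1/4)(3/4)(1/4)(1/4) = 0.0087891; P(data | jar B) = (4/11)(7/11)(4/11)(7/11)(7/11) = 0.034076; P(data | jar C) = (1/4)(3/4)(1/4)(3/4)(3/4) = 0.026367; P(data | jar D) = (9/12)(3/12)(9/12)(3/12)(3/12) = 0.0087891; P(data | jar E) = (5/6)(1/6)(5/6)(1/6)(1/6) = 0.003215.
The prior-weighted likelihoods are 3/11 · 0.0087891 = 0.002397, 2/11 · 0.034076 = 0.0061957, 1/11 · 0.026367 = 0.002397, 3/11 · 0.0087891 = 0.002397, 2/11 · 0.003215 = 0.00058455; summing to 0.013971.
Therefore the posterior P(jar A | data) = (0.002397) / (0.013971) = 0.17157.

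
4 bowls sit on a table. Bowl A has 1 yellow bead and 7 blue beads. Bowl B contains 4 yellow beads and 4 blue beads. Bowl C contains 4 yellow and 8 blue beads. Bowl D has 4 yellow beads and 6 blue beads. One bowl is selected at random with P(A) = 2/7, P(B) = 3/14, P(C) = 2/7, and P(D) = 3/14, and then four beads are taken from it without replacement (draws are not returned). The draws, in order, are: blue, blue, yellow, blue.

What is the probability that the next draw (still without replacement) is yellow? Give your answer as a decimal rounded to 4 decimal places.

Under each hypothesis, the probability of the observed sequence is: P(data | bowl A) = (7/8)(6/7)(1/6)(5/5) = 0.125; P(data | bowl B) = (4/8)(3/7)(4/6)(2/5) = 0.057143; P(data | bowl C) = (8/12)(7/11)(4/10)(6/9) = 0.11313; P(data | bowl D) = (6/10)(5/9)(4/8)(4/7) = 0.095238.
Weighting by the prior gives 2/7 · 0.125 = 0.035714, 3/14 · 0.057143 = 0.012245, 2/7 · 0.11313 = 0.032323, 3/14 · 0.095238 = 0.020408; with total 0.10069.
Dividing through by the total gives posterior P(bowl A | data) = 0.35469, P(bowl B | data) = 0.12161, P(bowl C | data) = 0.32102, P(bowl D | data) = 0.20268.
The predictive probability is P(yellow next | data) = (0)(0.35469) + (3/4)(0.12161) + (3/8)(0.32102) + (1/2)(0.20268) = 0.31293.

0.3129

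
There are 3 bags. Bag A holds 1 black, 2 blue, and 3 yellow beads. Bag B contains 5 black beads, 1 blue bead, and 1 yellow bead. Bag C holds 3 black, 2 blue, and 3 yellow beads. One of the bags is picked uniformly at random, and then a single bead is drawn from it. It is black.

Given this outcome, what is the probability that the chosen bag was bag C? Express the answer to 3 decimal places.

Compute the likelihood of this draw for each case: P(data | bag A) = (1/6) = 1/6; P(data | bag B) = (5/7) = 5/7; P(data | bag C) = (3/8) = 3/8.
The prior-weighted likelihoods are 1/3 · 1/6 = 1/18, 1/3 · 5/7 = 5/21, 1/3 · 3/8 = 1/8; with total 211/504.
Therefore the posterior P(bag C | data) = (1/8) / (211/504) = 63/211.

0.299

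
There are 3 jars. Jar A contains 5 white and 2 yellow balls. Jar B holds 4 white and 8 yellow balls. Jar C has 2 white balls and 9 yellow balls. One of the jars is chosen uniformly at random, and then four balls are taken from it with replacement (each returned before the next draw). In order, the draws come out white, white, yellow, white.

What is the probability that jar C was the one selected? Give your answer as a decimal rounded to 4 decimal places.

The likelihood of the observed sequence under each hypothesis: P(data | jar A) = (5/7)(5/7)(2/7)(5/7) = 0.10412; P(data | jar B) = (4/12)(4/12)(8/12)(4/12) = 0.024691; P(data | jar C) = (2/11)(2/11)(9/11)(2/11) = 0.0049177.
Weighting by the prior gives 1/3 · 0.10412 = 0.034708, 1/3 · 0.024691 = 0.0082305, 1/3 · 0.0049177 = 0.0016392; these sum to 0.044577.
Therefore the posterior P(jar C | data) = (0.0016392) / (0.044577) = 0.036773.

0.0368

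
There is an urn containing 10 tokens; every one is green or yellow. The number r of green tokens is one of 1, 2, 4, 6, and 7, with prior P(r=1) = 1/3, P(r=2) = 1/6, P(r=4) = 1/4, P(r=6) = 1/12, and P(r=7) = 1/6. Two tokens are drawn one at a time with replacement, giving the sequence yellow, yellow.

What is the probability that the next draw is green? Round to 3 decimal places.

Compute the likelihood of the observed sequence for each case: P(data | r = 1) = (9/10)(9/10) = 81/100; P(data | r = 2) = (8/10)(8/10) = 16/25; P(data | r = 4) = (6/10)(6/10) = 9/25; P(data | r = 6) = (4/10)(4/10) = 4/25; P(data | r = 7) = (3/10)(3/10) = 9/100.
Multiplying each by its prior: 1/3 · 81/100 = 27/100, 1/6 · 16/25 = 8/75, 1/4 · 9/25 = 9/100, 1/12 · 4/25 = 1/75, 1/6 · 9/100 = 3/200; these sum to 99/200.
Dividing through by the total gives posterior P(r = 1 | data) = 0.54545, P(r = 2 | data) = 0.21549, P(r = 4 | data) = 0.18182, P(r = 6 | data) = 0.026936, P(r = 7 | data) = 0.030303.
So P(green next | data) = Σ P(green next | H) P(H | data) = (1/10)(0.54545) + (1/5)(0.21549) + (2/5)(0.18182) + (3/5)(0.026936) + (7/10)(0.030303) = 0.20774.

0.208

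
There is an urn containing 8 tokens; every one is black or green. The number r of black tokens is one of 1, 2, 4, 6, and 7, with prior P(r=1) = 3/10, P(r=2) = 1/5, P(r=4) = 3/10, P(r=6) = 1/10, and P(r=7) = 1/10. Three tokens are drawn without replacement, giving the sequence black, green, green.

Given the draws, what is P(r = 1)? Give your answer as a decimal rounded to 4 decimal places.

0.3134

Under each hypothesis, the probability of the observed sequence is: P(data | r = 1) = (1/8)(7/7)(6/6) = 1/8; P(data | r = 2) = (2/8)(6/7)(5/6) = 5/28; P(data | r = 4) = (4/8)(4/7)(3/6) = 1/7; P(data | r = 6) = (6/8)(2/7)(1/6) = 1/28; P(data | r = 7) = (7/8)(1/7)(0/6) = 0.
Multiplying each by its prior: 3/10 · 1/8 = 3/80, 1/5 · 5/28 = 1/28, 3/10 · 1/7 = 3/70, 1/10 · 1/28 = 1/280, 1/10 · 0 = 0; with total 67/560.
Therefore the posterior P(r = 1 | data) = (3/80) / (67/560) = 21/67.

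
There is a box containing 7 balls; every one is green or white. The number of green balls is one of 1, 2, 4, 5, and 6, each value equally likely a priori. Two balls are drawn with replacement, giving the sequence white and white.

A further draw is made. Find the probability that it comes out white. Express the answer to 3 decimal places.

The likelihood of the observed sequence under each hypothesis: P(data | r = 1) = (6/7)(6/7) = 36/49; P(data | r = 2) = (5/7)(5/7) = 25/49; P(data | r = 4) = (3/7)(3/7) = 9/49; P(data | r = 5) = (2/7)(2/7) = 4/49; P(data | r = 6) = (1/7)(1/7) = 1/49.
Weighting by the prior gives 1/5 · 36/49 = 36/245, 1/5 · 25/49 = 5/49, 1/5 · 9/49 = 9/245, 1/5 · 4/49 = 4/245, 1/5 · 1/49 = 1/245; summing to 15/49.
Normalising, the posterior is P(r = 1 | data) = 12/25, P(r = 2 | data) = 1/3, P(r = 4 | data) = 3/25, P(r = 5 | data) = 4/75, P(r = 6 | data) = 1/75.
So P(white next | data) = Σ P(white next | H) P(H | data) = (6/7)(12/25) + (5/7)(1/3) + (3/7)(3/25) + (2/7)(4/75) + (1/7)(1/75) = 377/525.

0.718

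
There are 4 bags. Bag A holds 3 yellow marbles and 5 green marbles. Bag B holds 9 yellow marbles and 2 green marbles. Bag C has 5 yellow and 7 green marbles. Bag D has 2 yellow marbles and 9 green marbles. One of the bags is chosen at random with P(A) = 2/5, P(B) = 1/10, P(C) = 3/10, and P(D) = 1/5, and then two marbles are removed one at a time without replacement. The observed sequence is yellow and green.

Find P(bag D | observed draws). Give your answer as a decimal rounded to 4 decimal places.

0.1388

Under each hypothesis, the probability of the observed sequence is: P(data | bag A) = (3/8)(5/7) = 0.26786; P(data | bag B) = (9/11)(2/10) = 0.16364; P(data | bag C) = (5/12)(7/11) = 0.26515; P(data | bag D) = (2/11)(9/10) = 0.16364.
Multiplying each by its prior: 2/5 · 0.26786 = 0.10714, 1/10 · 0.16364 = 0.016364, 3/10 · 0.26515 = 0.079545, 1/5 · 0.16364 = 0.032727; summing to 0.23578.
So P(bag D | data) = (0.032727) / (0.23578) = 0.1388.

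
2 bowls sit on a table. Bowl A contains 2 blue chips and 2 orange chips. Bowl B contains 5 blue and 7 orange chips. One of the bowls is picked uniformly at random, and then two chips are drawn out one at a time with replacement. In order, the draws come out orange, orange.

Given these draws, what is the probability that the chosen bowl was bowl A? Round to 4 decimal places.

Compute the likelihood of the observed sequence for each case: P(data | bowl A) = (2/4)(2/4) = 1/4; P(data | bowl B) = (7/12)(7/12) = 49/144.
Weighting by the prior gives 1/2 · 1/4 = 1/8, 1/2 · 49/144 = 49/288; with total 85/288.
Therefore the posterior P(bowl A | data) = (1/8) / (85/288) = 36/85.

0.4235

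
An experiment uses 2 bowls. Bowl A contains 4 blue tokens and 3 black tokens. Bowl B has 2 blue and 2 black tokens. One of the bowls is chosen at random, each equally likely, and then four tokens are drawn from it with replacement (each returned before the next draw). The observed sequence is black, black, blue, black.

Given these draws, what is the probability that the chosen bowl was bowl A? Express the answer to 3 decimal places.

0.419

The likelihood of the observed sequence under each hypothesis: P(data | bowl A) = (3/7)(3/7)(4/7)(3/7) = 0.044981; P(data | bowl B) = (2/4)(2/4)(2/4)(2/4) = 0.0625.
The prior-weighted likelihoods are 1/2 · 0.044981 = 0.022491, 1/2 · 0.0625 = 0.03125; summing to 0.053741.
Therefore the posterior P(bowl A | data) = (0.022491) / (0.053741) = 0.4185.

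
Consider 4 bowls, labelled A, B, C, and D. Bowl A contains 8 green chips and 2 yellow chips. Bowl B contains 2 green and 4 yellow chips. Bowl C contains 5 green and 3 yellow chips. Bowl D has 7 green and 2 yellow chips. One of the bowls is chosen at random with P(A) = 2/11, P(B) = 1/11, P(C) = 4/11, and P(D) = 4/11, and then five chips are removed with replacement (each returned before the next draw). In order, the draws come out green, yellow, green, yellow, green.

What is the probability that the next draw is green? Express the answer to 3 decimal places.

0.683

The likelihood of the observed sequence under each hypothesis: P(data | bowl A) = (8/10)(2/10)(8/10)(2/10)(8/10) = 0.02048; P(data | bowl B) = (2/6)(4/6)(2/6)(4/6)(2/6) = 0.016461; P(data | bowl C) = (5/8)(3/8)(5/8)(3/8)(5/8) = 0.034332; P(data | bowl D) = (7/9)(2/9)(7/9)(2/9)(7/9) = 0.023235.
Multiplying each by its prior: 2/11 · 0.02048 = 0.0037236, 1/11 · 0.016461 = 0.0014964, 4/11 · 0.034332 = 0.012484, 4/11 · 0.023235 = 0.0084491; summing to 0.026154.
The posterior is then P(bowl A | data) = 0.14238, P(bowl B | data) = 0.057218, P(bowl C | data) = 0.47735, P(bowl D | data) = 0.32306.
So P(green next | data) = Σ P(green next | H) P(H | data) = (4/5)(0.14238) + (1/3)(0.057218) + (5/8)(0.47735) + (7/9)(0.32306) = 0.68258.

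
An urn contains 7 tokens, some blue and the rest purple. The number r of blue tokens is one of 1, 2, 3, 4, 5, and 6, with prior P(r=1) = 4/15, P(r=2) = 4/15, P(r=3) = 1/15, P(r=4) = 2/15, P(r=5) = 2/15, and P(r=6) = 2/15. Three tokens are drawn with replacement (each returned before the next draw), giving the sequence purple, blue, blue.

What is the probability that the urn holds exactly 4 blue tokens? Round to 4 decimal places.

0.2353

For each hypothesis, P(data | H) works out to: P(data | r = 1) = (6/7)(1/7)(1/7) = 0.017493; P(data | r = 2) = (5/7)(2/7)(2/7) = 0.058309; P(data | r = 3) = (4/7)(3/7)(3/7) = 0.10496; P(data | r = 4) = (3/7)(4/7)(4/7) = 0.13994; P(data | r = 5) = (2/7)(5/7)(5/7) = 0.14577; P(data | r = 6) = (1/7)(6/7)(6/7) = 0.10496.
The prior-weighted likelihoods are 4/15 · 0.017493 = 0.0046647, 4/15 · 0.058309 = 0.015549, 1/15 · 0.10496 = 0.0069971, 2/15 · 0.13994 = 0.018659, 2/15 · 0.14577 = 0.019436, 2/15 · 0.10496 = 0.013994; summing to 0.0793.
Therefore the posterior P(r = 4 | data) = (0.018659) / (0.0793) = 0.23529.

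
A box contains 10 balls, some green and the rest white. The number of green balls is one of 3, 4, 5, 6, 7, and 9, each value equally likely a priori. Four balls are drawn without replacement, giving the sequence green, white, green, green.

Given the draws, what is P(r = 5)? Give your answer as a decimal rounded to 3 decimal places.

0.143

The likelihood of the observed sequence under each hypothesis: P(data | r = 3) = (3/10)(7/9)(2/8)(1/7) = 1/120; P(data | r = 4) = (4/10)(6/9)(3/8)(2/7) = 1/35; P(data | r = 5) = (5/10)(5/9)(4/8)(3/7) = 5/84; P(data | r = 6) = (6/10)(4/9)(5/8)(4/7) = 2/21; P(data | r = 7) = (7/10)(3/9)(6/8)(5/7) = 1/8; P(data | r = 9) = (9/10)(1/9)(8/8)(7/7) = 1/10.
Multiplying each by its prior: 1/6 · 1/120 = 1/720, 1/6 · 1/35 = 1/210, 1/6 · 5/84 = 5/504, 1/6 · 2/21 = 1/63, 1/6 · 1/8 = 1/48, 1/6 · 1/10 = 1/60; summing to 5/72.
By Bayes' rule, P(r = 5 | data) = (5/504) / (5/72) = 1/7.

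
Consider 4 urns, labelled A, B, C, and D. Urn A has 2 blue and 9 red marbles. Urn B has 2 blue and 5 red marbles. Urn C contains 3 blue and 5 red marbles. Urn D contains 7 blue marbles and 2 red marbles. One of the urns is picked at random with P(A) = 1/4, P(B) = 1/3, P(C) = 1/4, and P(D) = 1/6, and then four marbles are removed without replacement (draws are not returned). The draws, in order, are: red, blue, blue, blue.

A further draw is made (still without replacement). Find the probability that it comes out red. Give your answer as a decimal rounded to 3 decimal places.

0.329

The likelihood of the observed sequence under each hypothesis: P(data | urn A) = (9/11)(2/10)(1/9)(0/8) = 0; P(data | urn B) = (5/7)(2/6)(1/5)(0/4) = 0; P(data | urn C) = (5/8)(3/7)(2/6)(1/5) = 0.017857; P(data | urn D) = (2/9)(7/8)(6/7)(5/6) = 0.13889.
Weighting by the prior gives 1/4 · 0 = 0, 1/3 · 0 = 0, 1/4 · 0.017857 = 0.0044643, 1/6 · 0.13889 = 0.023148; summing to 0.027612.
Dividing through by the total gives posterior P(urn A | data) = 0, P(urn B | data) = 0, P(urn C | data) = 0.16168, P(urn D | data) = 0.83832.
Averaging over the posterior, P(red next | data) = (1)(0.16168) + (1/5)(0.83832) = 0.32934.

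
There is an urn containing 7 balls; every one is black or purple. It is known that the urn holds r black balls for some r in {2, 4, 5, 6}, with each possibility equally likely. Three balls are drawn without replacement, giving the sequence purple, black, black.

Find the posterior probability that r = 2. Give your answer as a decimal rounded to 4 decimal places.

For each hypothesis, P(data | H) works out to: P(data | r = 2) = (5/7)(2/6)(1/5) = 1/21; P(data | r = 4) = (3/7)(4/6)(3/5) = 6/35; P(data | r = 5) = (2/7)(5/6)(4/5) = 4/21; P(data | r = 6) = (1/7)(6/6)(5/5) = 1/7.
The prior-weighted likelihoods are 1/4 · 1/21 = 1/84, 1/4 · 6/35 = 3/70, 1/4 · 4/21 = 1/21, 1/4 · 1/7 = 1/28; with total 29/210.
By Bayes' rule, P(r = 2 | data) = (1/84) / (29/210) = 5/58.

0.0862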